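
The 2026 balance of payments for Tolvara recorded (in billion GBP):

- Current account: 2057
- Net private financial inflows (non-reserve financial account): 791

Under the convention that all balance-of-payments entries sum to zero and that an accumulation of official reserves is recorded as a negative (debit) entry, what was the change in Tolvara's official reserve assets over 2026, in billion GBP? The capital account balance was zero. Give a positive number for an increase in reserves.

2848

Official reserve transactions balance = -(2057 + 791) = -2848
An accumulation of reserves is recorded as a debit (negative entry), so the change in the stock of reserves is the negative of that balance.
Change in official reserves = -(-2848) = 2848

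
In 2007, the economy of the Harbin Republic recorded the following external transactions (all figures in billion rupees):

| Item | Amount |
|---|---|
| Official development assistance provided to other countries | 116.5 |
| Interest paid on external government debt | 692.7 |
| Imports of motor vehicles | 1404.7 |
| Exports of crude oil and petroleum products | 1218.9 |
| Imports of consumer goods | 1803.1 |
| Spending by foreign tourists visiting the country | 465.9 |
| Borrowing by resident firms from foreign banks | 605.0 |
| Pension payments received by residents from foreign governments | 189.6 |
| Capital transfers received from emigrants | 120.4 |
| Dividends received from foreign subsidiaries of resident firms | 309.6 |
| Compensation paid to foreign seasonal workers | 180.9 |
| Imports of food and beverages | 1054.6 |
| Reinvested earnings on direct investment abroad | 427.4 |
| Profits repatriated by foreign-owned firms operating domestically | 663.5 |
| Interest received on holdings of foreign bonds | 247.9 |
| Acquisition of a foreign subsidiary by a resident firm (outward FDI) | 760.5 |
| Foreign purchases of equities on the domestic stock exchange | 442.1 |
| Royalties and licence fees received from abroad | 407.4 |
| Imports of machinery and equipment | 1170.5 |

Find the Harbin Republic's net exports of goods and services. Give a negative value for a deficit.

-3340.7

Goods: -1404.7 + 1218.9 - 1803.1 - 1170.5 - 1054.6 = -4214.0
Services: 465.9 + 407.4 = 873.3
Trade balance = -4214.0 + 873.3 = -3340.7
(Excluded from the trade balance — secondary income: official development assistance provided to other countries 116.5, pension payments received by residents from foreign governments 189.6; primary income: interest paid on external government debt 692.7, dividends received from foreign subsidiaries of resident firms 309.6, compensation paid to foreign seasonal workers 180.9, reinvested earnings on direct investment abroad 427.4, profits repatriated by foreign-owned firms operating domestically 663.5, interest received on holdings of foreign bonds 247.9; financial account: borrowing by resident firms from foreign banks 605.0, acquisition of a foreign subsidiary by a resident firm (outward FDI) 760.5, foreign purchases of equities on the domestic stock exchange 442.1; capital account: capital transfers received from emigrants 120.4.)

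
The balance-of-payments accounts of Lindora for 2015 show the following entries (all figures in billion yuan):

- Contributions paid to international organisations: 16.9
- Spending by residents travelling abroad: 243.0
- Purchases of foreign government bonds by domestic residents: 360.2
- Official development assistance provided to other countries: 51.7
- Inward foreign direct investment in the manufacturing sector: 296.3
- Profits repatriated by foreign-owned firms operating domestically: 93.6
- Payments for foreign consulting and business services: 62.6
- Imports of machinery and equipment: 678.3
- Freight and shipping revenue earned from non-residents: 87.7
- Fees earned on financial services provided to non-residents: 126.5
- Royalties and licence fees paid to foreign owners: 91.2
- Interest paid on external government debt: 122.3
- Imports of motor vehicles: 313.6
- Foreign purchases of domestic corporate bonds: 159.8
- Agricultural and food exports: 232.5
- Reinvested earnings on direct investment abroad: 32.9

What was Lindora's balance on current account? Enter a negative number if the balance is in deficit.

Goods: 232.5 - 678.3 - 313.6 = -759.4
Services: -91.2 + 126.5 + 87.7 - 62.6 - 243.0 = -182.6
Primary income: -122.3 - 93.6 + 32.9 = -183.0
Secondary income: -51.7 - 16.9 = -68.6
Current account = (-759.4) + (-182.6) + (-183.0) + (-68.6) = -1193.6
(Excluded from the current account — financial account: purchases of foreign government bonds by domestic residents 360.2, inward foreign direct investment in the manufacturing sector 296.3, foreign purchases of domestic corporate bonds 159.8.)

-1193.6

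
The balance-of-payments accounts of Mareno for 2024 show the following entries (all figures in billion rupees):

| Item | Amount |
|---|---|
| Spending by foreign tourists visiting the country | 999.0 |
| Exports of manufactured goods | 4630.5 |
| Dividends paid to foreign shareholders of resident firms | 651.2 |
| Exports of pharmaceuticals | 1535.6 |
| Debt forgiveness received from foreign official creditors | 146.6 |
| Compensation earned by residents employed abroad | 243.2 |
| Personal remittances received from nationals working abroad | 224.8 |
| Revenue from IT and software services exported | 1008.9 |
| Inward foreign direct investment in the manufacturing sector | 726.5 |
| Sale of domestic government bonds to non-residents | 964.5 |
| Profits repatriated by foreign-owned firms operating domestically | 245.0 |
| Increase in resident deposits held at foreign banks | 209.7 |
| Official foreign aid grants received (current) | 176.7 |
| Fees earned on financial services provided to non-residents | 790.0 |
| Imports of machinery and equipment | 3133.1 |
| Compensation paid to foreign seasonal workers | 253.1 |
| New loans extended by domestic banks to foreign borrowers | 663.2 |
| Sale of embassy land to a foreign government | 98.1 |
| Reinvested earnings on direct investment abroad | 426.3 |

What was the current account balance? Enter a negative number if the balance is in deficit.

Goods: 1535.6 + 4630.5 - 3133.1 = 3033.0
Services: 999.0 + 790.0 + 1008.9 = 2797.9
Primary income: 243.2 + 426.3 - 245.0 - 651.2 - 253.1 = -479.8
Secondary income: 224.8 + 176.7 = 401.5
Current account = 3033.0 + 2797.9 + (-479.8) + 401.5 = 5752.6
(Excluded from the current account — capital account: debt forgiveness received from foreign official creditors 146.6, sale of embassy land to a foreign government 98.1; financial account: inward foreign direct investment in the manufacturing sector 726.5, sale of domestic government bonds to non-residents 964.5, increase in resident deposits held at foreign banks 209.7, new loans extended by domestic banks to foreign borrowers 663.2.)

5752.6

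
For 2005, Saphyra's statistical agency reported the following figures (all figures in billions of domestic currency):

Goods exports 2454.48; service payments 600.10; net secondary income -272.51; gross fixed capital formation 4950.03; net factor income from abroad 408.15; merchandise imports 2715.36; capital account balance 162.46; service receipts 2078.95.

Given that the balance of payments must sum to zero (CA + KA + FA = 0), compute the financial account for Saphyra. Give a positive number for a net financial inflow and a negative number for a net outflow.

Goods balance = 2454.48 - 2715.36 = -260.88
Services balance = 2078.95 - 600.10 = 1478.85
Trade balance (goods + services) = -260.88 + 1478.85 = 1217.97
Net primary income = 408.15
Net secondary income = -272.51
Current account = 1217.97 + 408.15 + (-272.51) = 1353.61
Financial account = -(1353.61 + 162.46) = -1516.07

-1516.07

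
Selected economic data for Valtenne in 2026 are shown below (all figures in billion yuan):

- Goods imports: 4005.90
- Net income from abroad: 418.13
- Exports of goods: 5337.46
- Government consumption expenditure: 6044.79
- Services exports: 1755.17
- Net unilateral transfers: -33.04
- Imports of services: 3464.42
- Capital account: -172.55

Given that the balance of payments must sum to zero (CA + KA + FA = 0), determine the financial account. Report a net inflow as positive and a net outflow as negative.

Goods balance = 5337.46 - 4005.90 = 1331.56
Services balance = 1755.17 - 3464.42 = -1709.25
Trade balance (goods + services) = 1331.56 + (-1709.25) = -377.69
Net primary income = 418.13
Net secondary income = -33.04
Current account = -377.69 + 418.13 + (-33.04) = 7.40
Financial account = -(7.40 + (-172.55)) = 165.15

165.15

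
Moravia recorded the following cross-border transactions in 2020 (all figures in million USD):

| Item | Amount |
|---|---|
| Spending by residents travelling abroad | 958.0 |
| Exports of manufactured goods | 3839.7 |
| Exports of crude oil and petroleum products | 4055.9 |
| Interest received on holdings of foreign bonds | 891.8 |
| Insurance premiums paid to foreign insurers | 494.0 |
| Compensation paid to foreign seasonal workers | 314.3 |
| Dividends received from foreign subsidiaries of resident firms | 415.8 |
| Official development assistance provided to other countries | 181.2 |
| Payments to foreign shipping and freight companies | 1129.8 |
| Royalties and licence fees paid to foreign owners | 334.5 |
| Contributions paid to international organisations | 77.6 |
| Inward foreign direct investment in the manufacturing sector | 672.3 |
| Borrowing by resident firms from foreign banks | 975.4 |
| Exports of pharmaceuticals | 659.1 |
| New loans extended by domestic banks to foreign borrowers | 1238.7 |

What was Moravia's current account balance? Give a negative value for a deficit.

6372.9

Goods: 3839.7 + 659.1 + 4055.9 = 8554.7
Services: -958.0 - 334.5 - 1129.8 - 494.0 = -2916.3
Primary income: 415.8 - 314.3 + 891.8 = 993.3
Secondary income: -181.2 - 77.6 = -258.8
Current account = 8554.7 + (-2916.3) + 993.3 + (-258.8) = 6372.9
(Excluded from the current account — financial account: inward foreign direct investment in the manufacturing sector 672.3, borrowing by resident firms from foreign banks 975.4, new loans extended by domestic banks to foreign borrowers 1238.7.)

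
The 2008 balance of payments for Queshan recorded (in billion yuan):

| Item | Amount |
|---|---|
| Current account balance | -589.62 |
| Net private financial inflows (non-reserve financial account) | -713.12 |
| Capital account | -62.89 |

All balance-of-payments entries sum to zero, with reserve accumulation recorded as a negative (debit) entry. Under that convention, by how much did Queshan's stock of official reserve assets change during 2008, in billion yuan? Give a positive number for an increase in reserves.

Official reserve transactions balance = -((-589.62) + (-62.89) + (-713.12)) = 1365.63
An accumulation of reserves is recorded as a debit (negative entry), so the change in the stock of reserves is the negative of that balance.
Change in official reserves = -(1365.63) = -1365.63

-1365.63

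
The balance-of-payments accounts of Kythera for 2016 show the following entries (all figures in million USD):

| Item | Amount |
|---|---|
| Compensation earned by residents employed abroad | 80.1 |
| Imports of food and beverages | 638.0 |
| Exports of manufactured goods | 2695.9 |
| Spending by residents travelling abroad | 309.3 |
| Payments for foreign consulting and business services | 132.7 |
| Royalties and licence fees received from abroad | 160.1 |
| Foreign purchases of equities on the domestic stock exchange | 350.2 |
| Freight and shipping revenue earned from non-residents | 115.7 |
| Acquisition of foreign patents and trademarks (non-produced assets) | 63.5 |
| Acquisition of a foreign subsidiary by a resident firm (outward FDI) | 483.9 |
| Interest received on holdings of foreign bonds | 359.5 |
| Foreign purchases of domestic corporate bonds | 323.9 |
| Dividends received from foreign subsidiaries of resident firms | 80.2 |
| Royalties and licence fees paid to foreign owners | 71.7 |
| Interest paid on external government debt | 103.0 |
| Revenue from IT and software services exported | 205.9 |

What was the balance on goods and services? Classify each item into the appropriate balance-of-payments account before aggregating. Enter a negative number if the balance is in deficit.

Goods: 2695.9 - 638.0 = 2057.9
Services: -309.3 - 132.7 + 115.7 + 160.1 + 205.9 - 71.7 = -32.0
Trade balance = 2057.9 + (-32.0) = 2025.9
(Excluded from the trade balance — primary income: compensation earned by residents employed abroad 80.1, interest received on holdings of foreign bonds 359.5, dividends received from foreign subsidiaries of resident firms 80.2, interest paid on external government debt 103.0; financial account: foreign purchases of equities on the domestic stock exchange 350.2, acquisition of a foreign subsidiary by a resident firm (outward FDI) 483.9, foreign purchases of domestic corporate bonds 323.9; capital account: acquisition of foreign patents and trademarks (non-produced assets) 63.5.)

2025.9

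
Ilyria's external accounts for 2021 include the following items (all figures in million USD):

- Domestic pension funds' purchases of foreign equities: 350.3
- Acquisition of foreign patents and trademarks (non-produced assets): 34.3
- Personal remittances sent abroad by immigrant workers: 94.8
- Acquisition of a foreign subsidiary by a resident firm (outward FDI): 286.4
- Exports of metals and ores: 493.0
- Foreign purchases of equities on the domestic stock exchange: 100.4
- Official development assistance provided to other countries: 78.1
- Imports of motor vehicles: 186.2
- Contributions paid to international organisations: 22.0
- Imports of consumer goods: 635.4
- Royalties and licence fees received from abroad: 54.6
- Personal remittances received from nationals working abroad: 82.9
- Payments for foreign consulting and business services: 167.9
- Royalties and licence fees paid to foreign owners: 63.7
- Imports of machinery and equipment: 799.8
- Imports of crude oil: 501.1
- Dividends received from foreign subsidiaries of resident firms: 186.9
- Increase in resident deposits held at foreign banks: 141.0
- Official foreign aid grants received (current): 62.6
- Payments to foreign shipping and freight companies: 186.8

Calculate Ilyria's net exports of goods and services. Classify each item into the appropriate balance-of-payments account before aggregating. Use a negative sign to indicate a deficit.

-1993.3

Goods: 493.0 - 799.8 - 501.1 - 186.2 - 635.4 = -1629.5
Services: -186.8 + 54.6 - 167.9 - 63.7 = -363.8
Trade balance = -1629.5 + (-363.8) = -1993.3
(Excluded from the trade balance — financial account: domestic pension funds' purchases of foreign equities 350.3, acquisition of a foreign subsidiary by a resident firm (outward FDI) 286.4, foreign purchases of equities on the domestic stock exchange 100.4, increase in resident deposits held at foreign banks 141.0; capital account: acquisition of foreign patents and trademarks (non-produced assets) 34.3; secondary income: personal remittances sent abroad by immigrant workers 94.8, official development assistance provided to other countries 78.1, contributions paid to international organisations 22.0, personal remittances received from nationals working abroad 82.9, official foreign aid grants received (current) 62.6; primary income: dividends received from foreign subsidiaries of resident firms 186.9.)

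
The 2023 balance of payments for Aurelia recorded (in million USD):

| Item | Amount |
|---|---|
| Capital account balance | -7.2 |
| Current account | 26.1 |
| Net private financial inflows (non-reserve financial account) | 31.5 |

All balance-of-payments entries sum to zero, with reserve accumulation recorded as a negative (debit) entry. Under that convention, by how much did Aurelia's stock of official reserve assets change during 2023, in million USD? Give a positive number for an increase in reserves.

50.4

Official reserve transactions balance = -(26.1 + (-7.2) + 31.5) = -50.4
An accumulation of reserves is recorded as a debit (negative entry), so the change in the stock of reserves is the negative of that balance.
Change in official reserves = -(-50.4) = 50.4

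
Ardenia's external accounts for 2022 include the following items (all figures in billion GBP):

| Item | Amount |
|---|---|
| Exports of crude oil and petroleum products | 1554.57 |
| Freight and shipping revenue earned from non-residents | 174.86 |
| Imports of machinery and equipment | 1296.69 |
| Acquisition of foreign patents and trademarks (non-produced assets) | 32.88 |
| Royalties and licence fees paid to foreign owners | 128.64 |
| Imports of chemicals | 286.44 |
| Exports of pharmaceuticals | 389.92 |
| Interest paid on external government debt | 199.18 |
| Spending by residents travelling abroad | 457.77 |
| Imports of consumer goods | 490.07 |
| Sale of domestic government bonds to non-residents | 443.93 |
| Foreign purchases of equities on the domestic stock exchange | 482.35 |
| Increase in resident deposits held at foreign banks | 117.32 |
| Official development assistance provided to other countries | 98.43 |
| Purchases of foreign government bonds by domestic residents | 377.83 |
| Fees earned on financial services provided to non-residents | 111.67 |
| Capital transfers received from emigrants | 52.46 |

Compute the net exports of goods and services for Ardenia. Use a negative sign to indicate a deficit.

-428.59

Goods: -1296.69 + 1554.57 + 389.92 - 286.44 - 490.07 = -128.71
Services: 111.67 - 457.77 - 128.64 + 174.86 = -299.88
Trade balance = -128.71 + (-299.88) = -428.59
(Excluded from the trade balance — capital account: acquisition of foreign patents and trademarks (non-produced assets) 32.88, capital transfers received from emigrants 52.46; primary income: interest paid on external government debt 199.18; financial account: sale of domestic government bonds to non-residents 443.93, foreign purchases of equities on the domestic stock exchange 482.35, increase in resident deposits held at foreign banks 117.32, purchases of foreign government bonds by domestic residents 377.83; secondary income: official development assistance provided to other countries 98.43.)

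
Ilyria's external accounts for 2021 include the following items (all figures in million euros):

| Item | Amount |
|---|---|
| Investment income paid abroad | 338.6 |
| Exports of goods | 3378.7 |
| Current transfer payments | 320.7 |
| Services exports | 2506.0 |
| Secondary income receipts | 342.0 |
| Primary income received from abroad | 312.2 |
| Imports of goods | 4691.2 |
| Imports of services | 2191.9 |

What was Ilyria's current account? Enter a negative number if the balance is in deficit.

Goods balance = 3378.7 - 4691.2 = -1312.5
Services balance = 2506.0 - 2191.9 = 314.1
Trade balance (goods + services) = -1312.5 + 314.1 = -998.4
Net primary income = 312.2 - 338.6 = -26.4
Net secondary income = 342.0 - 320.7 = 21.3
Current account = -998.4 + (-26.4) + 21.3 = -1003.5

-1003.5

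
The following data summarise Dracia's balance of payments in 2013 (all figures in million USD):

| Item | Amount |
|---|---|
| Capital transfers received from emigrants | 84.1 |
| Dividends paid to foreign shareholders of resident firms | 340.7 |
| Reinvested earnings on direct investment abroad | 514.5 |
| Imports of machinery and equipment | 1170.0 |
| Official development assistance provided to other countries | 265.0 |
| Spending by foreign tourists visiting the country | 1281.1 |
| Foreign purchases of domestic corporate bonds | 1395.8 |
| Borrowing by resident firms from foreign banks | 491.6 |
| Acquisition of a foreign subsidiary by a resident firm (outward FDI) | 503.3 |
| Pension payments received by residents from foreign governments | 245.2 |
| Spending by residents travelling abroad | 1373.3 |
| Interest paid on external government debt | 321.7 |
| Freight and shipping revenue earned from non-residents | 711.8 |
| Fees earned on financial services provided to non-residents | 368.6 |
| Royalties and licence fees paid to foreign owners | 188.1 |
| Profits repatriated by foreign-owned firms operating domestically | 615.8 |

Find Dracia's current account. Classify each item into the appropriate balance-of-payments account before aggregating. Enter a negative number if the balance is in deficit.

-1153.4

Goods: -1170.0
Services: 368.6 + 1281.1 + 711.8 - 188.1 - 1373.3 = 800.1
Primary income: -615.8 - 340.7 + 514.5 - 321.7 = -763.7
Secondary income: 245.2 - 265.0 = -19.8
Current account = (-1170.0) + 800.1 + (-763.7) + (-19.8) = -1153.4
(Excluded from the current account — capital account: capital transfers received from emigrants 84.1; financial account: foreign purchases of domestic corporate bonds 1395.8, borrowing by resident firms from foreign banks 491.6, acquisition of a foreign subsidiary by a resident firm (outward FDI) 503.3.)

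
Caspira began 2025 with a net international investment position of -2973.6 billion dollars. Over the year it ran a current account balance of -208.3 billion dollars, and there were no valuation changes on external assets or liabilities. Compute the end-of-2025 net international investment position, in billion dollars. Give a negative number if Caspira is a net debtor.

-3181.9

With no valuation effects, change in NIIP = current account = -208.3
End-of-year NIIP = -2973.6 + (-208.3) = -3181.9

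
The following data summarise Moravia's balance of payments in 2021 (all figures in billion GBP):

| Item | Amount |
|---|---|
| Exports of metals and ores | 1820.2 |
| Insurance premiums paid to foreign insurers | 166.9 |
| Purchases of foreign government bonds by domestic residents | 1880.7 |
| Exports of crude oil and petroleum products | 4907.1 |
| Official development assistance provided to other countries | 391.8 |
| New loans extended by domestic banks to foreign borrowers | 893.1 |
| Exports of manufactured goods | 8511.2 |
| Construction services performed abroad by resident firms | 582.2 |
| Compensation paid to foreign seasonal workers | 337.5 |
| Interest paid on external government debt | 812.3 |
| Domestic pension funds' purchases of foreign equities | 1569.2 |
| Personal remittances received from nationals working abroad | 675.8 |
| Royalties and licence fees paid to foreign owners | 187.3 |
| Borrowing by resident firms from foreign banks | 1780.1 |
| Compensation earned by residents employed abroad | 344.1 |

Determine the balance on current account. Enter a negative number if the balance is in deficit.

Goods: 1820.2 + 8511.2 + 4907.1 = 15238.5
Services: -166.9 + 582.2 - 187.3 = 228.0
Primary income: -812.3 + 344.1 - 337.5 = -805.7
Secondary income: -391.8 + 675.8 = 284.0
Current account = 15238.5 + 228.0 + (-805.7) + 284.0 = 14944.8
(Excluded from the current account — financial account: purchases of foreign government bonds by domestic residents 1880.7, new loans extended by domestic banks to foreign borrowers 893.1, domestic pension funds' purchases of foreign equities 1569.2, borrowing by resident firms from foreign banks 1780.1.)

14944.8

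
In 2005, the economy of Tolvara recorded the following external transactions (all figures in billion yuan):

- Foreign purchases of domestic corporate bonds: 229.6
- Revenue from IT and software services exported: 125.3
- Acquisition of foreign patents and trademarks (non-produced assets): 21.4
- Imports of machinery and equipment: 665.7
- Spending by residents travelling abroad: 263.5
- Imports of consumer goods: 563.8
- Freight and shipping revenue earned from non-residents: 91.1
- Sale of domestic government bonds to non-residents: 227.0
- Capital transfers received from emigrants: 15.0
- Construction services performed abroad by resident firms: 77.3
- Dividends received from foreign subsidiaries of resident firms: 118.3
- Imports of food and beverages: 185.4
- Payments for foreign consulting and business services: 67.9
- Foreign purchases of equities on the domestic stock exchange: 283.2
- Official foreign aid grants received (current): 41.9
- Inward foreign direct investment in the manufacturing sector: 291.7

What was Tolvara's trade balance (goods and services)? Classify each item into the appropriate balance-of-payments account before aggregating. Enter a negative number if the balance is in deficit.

Goods: -665.7 - 185.4 - 563.8 = -1414.9
Services: -67.9 + 77.3 - 263.5 + 125.3 + 91.1 = -37.7
Trade balance = -1414.9 + (-37.7) = -1452.6
(Excluded from the trade balance — financial account: foreign purchases of domestic corporate bonds 229.6, sale of domestic government bonds to non-residents 227.0, foreign purchases of equities on the domestic stock exchange 283.2, inward foreign direct investment in the manufacturing sector 291.7; capital account: acquisition of foreign patents and trademarks (non-produced assets) 21.4, capital transfers received from emigrants 15.0; primary income: dividends received from foreign subsidiaries of resident firms 118.3; secondary income: official foreign aid grants received (current) 41.9.)

-1452.6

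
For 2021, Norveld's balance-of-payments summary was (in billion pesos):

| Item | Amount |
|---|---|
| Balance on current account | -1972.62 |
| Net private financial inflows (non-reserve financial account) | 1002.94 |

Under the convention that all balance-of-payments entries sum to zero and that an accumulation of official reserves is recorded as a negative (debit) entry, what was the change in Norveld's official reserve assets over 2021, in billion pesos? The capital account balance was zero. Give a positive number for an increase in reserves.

Official reserve transactions balance = -((-1972.62) + 1002.94) = 969.68
An accumulation of reserves is recorded as a debit (negative entry), so the change in the stock of reserves is the negative of that balance.
Change in official reserves = -(969.68) = -969.68

-969.68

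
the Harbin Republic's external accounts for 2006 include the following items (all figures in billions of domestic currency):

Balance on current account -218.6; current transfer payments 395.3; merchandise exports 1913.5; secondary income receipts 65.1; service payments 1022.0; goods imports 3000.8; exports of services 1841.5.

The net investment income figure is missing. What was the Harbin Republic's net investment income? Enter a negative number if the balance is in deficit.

Current account = goods balance + services balance + net primary income + net secondary income
Sum of the known components = -598.0
Net investment income = CA - (known components) = -218.6 - (-598.0) = 379.4

379.4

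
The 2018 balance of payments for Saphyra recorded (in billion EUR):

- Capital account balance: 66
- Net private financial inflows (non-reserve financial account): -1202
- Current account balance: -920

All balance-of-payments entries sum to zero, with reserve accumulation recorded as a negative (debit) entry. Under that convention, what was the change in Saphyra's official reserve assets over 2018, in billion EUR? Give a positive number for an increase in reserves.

-2056

Official reserve transactions balance = -((-920) + 66 + (-1202)) = 2056
An accumulation of reserves is recorded as a debit (negative entry), so the change in the stock of reserves is the negative of that balance.
Change in official reserves = -(2056) = -2056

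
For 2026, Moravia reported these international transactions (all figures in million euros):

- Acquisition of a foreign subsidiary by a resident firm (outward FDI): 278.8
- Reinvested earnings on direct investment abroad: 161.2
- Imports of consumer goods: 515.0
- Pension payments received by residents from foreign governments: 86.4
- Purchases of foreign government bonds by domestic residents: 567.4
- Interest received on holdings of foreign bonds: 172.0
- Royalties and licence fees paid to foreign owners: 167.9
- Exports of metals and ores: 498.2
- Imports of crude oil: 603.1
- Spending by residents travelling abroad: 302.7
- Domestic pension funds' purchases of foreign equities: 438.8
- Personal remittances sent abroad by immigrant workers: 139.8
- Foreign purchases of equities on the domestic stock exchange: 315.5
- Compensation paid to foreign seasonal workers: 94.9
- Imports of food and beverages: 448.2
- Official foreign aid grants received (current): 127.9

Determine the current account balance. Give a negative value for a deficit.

Goods: -515.0 + 498.2 - 603.1 - 448.2 = -1068.1
Services: -167.9 - 302.7 = -470.6
Primary income: 172.0 - 94.9 + 161.2 = 238.3
Secondary income: 127.9 + 86.4 - 139.8 = 74.5
Current account = (-1068.1) + (-470.6) + 238.3 + 74.5 = -1225.9
(Excluded from the current account — financial account: acquisition of a foreign subsidiary by a resident firm (outward FDI) 278.8, purchases of foreign government bonds by domestic residents 567.4, domestic pension funds' purchases of foreign equities 438.8, foreign purchases of equities on the domestic stock exchange 315.5.)

-1225.9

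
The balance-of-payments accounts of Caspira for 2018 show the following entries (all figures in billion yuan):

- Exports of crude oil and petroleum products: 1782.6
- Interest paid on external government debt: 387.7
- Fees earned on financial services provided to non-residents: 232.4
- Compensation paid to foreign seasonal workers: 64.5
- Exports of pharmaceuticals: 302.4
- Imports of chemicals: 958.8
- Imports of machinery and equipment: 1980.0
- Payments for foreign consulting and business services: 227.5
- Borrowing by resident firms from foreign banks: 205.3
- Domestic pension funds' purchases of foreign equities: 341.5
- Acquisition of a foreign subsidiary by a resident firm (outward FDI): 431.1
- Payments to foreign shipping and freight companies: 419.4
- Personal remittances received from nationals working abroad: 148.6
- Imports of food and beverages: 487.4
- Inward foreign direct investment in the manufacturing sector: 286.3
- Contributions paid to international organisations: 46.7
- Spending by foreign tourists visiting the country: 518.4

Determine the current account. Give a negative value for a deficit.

-1587.6

Goods: -958.8 - 1980.0 + 302.4 - 487.4 + 1782.6 = -1341.2
Services: 518.4 + 232.4 - 419.4 - 227.5 = 103.9
Primary income: -64.5 - 387.7 = -452.2
Secondary income: -46.7 + 148.6 = 101.9
Current account = (-1341.2) + 103.9 + (-452.2) + 101.9 = -1587.6
(Excluded from the current account — financial account: borrowing by resident firms from foreign banks 205.3, domestic pension funds' purchases of foreign equities 341.5, acquisition of a foreign subsidiary by a resident firm (outward FDI) 431.1, inward foreign direct investment in the manufacturing sector 286.3.)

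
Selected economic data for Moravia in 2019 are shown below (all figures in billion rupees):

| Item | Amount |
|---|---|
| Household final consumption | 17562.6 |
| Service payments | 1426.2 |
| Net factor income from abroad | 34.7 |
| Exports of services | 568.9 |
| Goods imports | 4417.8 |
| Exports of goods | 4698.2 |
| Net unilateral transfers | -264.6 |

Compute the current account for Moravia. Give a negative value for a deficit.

-806.8

Goods balance = 4698.2 - 4417.8 = 280.4
Services balance = 568.9 - 1426.2 = -857.3
Trade balance (goods + services) = 280.4 + (-857.3) = -576.9
Net primary income = 34.7
Net secondary income = -264.6
Current account = -576.9 + 34.7 + (-264.6) = -806.8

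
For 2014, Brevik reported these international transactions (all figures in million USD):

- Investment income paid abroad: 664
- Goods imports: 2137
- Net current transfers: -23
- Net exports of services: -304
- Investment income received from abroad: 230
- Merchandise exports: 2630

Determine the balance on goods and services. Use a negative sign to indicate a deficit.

189

Goods balance = 2630 - 2137 = 493
Services balance = -304
Trade balance (goods + services) = 493 + (-304) = 189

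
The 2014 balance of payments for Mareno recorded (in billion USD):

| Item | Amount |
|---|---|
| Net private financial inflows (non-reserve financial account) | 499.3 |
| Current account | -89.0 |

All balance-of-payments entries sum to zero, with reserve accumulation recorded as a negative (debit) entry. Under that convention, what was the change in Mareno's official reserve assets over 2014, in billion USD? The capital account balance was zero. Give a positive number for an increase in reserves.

Official reserve transactions balance = -((-89.0) + 499.3) = -410.3
An accumulation of reserves is recorded as a debit (negative entry), so the change in the stock of reserves is the negative of that balance.
Change in official reserves = -(-410.3) = 410.3

410.3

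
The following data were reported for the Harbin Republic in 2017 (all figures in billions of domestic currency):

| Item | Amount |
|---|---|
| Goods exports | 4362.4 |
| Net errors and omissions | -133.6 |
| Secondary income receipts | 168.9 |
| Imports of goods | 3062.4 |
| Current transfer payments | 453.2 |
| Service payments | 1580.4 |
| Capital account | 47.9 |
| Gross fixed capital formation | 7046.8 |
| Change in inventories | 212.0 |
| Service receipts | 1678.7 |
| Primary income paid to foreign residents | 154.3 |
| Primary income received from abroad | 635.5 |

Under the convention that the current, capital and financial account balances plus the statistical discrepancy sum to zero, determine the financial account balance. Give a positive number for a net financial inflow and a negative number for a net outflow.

Goods balance = 4362.4 - 3062.4 = 1300.0
Services balance = 1678.7 - 1580.4 = 98.3
Trade balance (goods + services) = 1300.0 + 98.3 = 1398.3
Net primary income = 635.5 - 154.3 = 481.2
Net secondary income = 168.9 - 453.2 = -284.3
Current account = 1398.3 + 481.2 + (-284.3) = 1595.2
Financial account = -(1595.2 + 47.9 + (-133.6)) = -1509.5

-1509.5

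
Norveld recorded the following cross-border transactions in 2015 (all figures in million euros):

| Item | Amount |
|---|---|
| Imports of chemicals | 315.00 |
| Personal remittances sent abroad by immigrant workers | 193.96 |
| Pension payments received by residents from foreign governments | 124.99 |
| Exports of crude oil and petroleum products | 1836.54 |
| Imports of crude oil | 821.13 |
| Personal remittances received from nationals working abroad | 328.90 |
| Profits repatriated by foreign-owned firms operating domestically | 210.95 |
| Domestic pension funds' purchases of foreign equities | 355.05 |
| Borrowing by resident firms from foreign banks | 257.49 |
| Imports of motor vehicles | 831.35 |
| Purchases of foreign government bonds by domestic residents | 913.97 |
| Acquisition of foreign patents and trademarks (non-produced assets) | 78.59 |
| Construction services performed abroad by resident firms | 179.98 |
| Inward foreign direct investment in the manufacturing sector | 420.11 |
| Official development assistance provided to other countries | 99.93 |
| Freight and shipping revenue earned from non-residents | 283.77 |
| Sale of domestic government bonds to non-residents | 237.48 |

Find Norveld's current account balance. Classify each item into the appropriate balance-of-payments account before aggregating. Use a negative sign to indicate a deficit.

Goods: -315.00 - 821.13 - 831.35 + 1836.54 = -130.94
Services: 179.98 + 283.77 = 463.75
Primary income: -210.95
Secondary income: -99.93 - 193.96 + 328.90 + 124.99 = 160.00
Current account = (-130.94) + 463.75 + (-210.95) + 160.00 = 281.86
(Excluded from the current account — financial account: domestic pension funds' purchases of foreign equities 355.05, borrowing by resident firms from foreign banks 257.49, purchases of foreign government bonds by domestic residents 913.97, inward foreign direct investment in the manufacturing sector 420.11, sale of domestic government bonds to non-residents 237.48; capital account: acquisition of foreign patents and trademarks (non-produced assets) 78.59.)

281.86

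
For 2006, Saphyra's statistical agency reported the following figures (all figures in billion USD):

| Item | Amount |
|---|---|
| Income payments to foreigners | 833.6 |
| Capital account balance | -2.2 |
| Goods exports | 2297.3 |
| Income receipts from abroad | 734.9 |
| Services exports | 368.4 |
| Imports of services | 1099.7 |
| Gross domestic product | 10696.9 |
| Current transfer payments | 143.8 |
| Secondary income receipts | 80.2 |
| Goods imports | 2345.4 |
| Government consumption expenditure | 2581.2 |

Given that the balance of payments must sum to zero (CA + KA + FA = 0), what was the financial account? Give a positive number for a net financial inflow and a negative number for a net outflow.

943.9

Goods balance = 2297.3 - 2345.4 = -48.1
Services balance = 368.4 - 1099.7 = -731.3
Trade balance (goods + services) = -48.1 + (-731.3) = -779.4
Net primary income = 734.9 - 833.6 = -98.7
Net secondary income = 80.2 - 143.8 = -63.6
Current account = -779.4 + (-98.7) + (-63.6) = -941.7
Financial account = -(-941.7 + (-2.2)) = 943.9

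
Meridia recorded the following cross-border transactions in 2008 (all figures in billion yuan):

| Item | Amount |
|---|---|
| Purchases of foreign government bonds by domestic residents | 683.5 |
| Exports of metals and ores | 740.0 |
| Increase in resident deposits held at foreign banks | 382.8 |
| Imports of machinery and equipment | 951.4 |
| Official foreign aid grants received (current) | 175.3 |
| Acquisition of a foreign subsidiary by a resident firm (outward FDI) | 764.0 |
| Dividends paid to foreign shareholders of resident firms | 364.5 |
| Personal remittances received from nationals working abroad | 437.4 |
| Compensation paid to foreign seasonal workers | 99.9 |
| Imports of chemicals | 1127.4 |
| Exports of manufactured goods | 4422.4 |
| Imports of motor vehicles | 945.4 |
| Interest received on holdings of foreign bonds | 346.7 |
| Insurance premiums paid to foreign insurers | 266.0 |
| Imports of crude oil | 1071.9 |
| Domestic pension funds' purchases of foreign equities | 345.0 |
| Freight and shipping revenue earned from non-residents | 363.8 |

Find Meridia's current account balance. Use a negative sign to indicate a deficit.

1659.1

Goods: -951.4 - 1071.9 + 4422.4 + 740.0 - 1127.4 - 945.4 = 1066.3
Services: -266.0 + 363.8 = 97.8
Primary income: 346.7 - 364.5 - 99.9 = -117.7
Secondary income: 437.4 + 175.3 = 612.7
Current account = 1066.3 + 97.8 + (-117.7) + 612.7 = 1659.1
(Excluded from the current account — financial account: purchases of foreign government bonds by domestic residents 683.5, increase in resident deposits held at foreign banks 382.8, acquisition of a foreign subsidiary by a resident firm (outward FDI) 764.0, domestic pension funds' purchases of foreign equities 345.0.)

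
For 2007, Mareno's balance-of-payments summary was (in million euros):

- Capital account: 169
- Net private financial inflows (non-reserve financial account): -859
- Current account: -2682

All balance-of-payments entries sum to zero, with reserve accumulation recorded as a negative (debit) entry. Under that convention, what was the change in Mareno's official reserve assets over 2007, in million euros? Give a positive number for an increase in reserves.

Official reserve transactions balance = -((-2682) + 169 + (-859)) = 3372
An accumulation of reserves is recorded as a debit (negative entry), so the change in the stock of reserves is the negative of that balance.
Change in official reserves = -(3372) = -3372

-3372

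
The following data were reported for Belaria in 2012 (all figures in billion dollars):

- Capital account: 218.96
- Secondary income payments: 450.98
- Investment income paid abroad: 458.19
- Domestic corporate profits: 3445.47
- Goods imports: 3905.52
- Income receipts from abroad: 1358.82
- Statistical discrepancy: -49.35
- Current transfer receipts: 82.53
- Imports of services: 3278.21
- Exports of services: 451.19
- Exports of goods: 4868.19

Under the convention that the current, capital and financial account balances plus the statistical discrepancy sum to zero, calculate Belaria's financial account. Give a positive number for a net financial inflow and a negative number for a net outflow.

Goods balance = 4868.19 - 3905.52 = 962.67
Services balance = 451.19 - 3278.21 = -2827.02
Trade balance (goods + services) = 962.67 + (-2827.02) = -1864.35
Net primary income = 1358.82 - 458.19 = 900.63
Net secondary income = 82.53 - 450.98 = -368.45
Current account = -1864.35 + 900.63 + (-368.45) = -1332.17
Financial account = -(-1332.17 + 218.96 + (-49.35)) = 1162.56

1162.56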